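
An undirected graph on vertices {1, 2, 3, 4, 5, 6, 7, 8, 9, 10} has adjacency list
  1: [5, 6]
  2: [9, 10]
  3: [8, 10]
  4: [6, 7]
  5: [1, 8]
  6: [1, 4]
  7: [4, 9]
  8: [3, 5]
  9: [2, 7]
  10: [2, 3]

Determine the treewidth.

A width-2 tree decomposition is:
Bags: B1 = {2, 7, 9}  B2 = {2, 4, 7}  B3 = {2, 4, 6}  B4 = {1, 2, 6}  B5 = {1, 2, 5}  B6 = {2, 5, 8}  B7 = {2, 3, 8}  B8 = {2, 3, 10}
Tree: B1–B2, B2–B3, B3–B4, B4–B5, B5–B6, B6–B7, B7–B8
Every bag has size at most 3, so the width is 3 − 1 = 2 and tw(G) ≤ 2. Since 2–9–7–4–6–1–5–8–3–10–2 is a cycle in G, G is not acyclic. Forests are exactly the graphs of treewidth ≤ 1, so tw(G) ≥ 2. Therefore the treewidth is 2.

2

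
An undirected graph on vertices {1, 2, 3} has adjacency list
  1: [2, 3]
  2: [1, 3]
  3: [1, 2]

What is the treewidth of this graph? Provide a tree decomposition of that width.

Treewidth 2.
One optimal decomposition is:
Bags: B1 = {1, 2, 3}
Tree: (single bag)

A single bag containing all 3 vertices is trivially a valid decomposition of width 2. On the other hand G contains the 3-clique {1, 2, 3}. A clique must lie in a single bag of any decomposition, so no decomposition can have width below 2. Therefore the treewidth is 2.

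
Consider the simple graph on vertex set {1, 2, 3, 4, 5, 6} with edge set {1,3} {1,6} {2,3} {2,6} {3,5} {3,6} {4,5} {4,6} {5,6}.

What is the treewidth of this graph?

2

A width-2 tree decomposition is:
Bags: B1 = {3, 5, 6}  B2 = {2, 3, 6}  B3 = {4, 5, 6}  B4 = {1, 3, 6}
Tree: B1–B2, B1–B3, B1–B4
Each bag holds 3 vertices, so the decomposition has width 2, which upper-bounds the treewidth. Conversely, {1, 3, 6} is a clique of size 3, and the vertices of any clique must share a bag in every tree decomposition; so some bag has ≥ 3 vertices and tw(G) ≥ 2. The upper and lower bounds meet at 2, so that is the treewidth.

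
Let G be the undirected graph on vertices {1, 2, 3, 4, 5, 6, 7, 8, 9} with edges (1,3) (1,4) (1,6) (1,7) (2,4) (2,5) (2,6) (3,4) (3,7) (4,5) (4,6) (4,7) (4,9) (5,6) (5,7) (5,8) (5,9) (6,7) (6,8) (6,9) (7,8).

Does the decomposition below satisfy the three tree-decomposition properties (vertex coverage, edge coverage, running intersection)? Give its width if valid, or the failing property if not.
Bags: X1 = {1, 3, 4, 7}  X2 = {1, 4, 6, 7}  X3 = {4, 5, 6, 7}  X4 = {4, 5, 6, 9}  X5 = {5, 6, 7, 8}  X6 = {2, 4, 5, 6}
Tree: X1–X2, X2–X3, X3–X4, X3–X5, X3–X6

Checking the three conditions: (i) the bags cover all of {1, 2, 3, 4, 5, 6, 7, 8, 9}; (ii) for each edge, some bag contains both endpoints; (iii) the bags containing any fixed vertex form a subtree. All hold, so the decomposition is valid with width 4 − 1 = 3.

Yes; width 3.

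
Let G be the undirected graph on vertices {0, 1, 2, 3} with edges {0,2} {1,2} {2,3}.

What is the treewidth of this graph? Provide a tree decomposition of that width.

The largest bag has 2 vertices, giving width 1; this decomposition certifies tw(G) ≤ 1. G has an edge, so its treewidth is at least 1. Therefore the treewidth is 1.

Treewidth 1.
One optimal decomposition is:
Bags: B1 = {1, 2}  B2 = {2, 3}  B3 = {0, 2}
Tree: B1–B2, B1–B3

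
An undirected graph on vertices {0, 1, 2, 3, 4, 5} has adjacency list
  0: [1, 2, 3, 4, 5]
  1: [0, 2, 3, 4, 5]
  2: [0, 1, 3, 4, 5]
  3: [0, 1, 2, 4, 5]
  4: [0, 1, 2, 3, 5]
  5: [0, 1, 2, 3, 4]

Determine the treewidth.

A width-5 tree decomposition is:
Bags: B1 = {0, 1, 2, 3, 4, 5}
Tree: (single bag)
With just one bag of size 6, the width is 6 − 1 = 5, so tw(G) ≤ 5. On the other hand G contains the 6-clique {0, 1, 2, 3, 4, 5}. A clique must lie in a single bag of any decomposition, so no decomposition can have width below 5. Combining the bounds, tw(G) = 5.

5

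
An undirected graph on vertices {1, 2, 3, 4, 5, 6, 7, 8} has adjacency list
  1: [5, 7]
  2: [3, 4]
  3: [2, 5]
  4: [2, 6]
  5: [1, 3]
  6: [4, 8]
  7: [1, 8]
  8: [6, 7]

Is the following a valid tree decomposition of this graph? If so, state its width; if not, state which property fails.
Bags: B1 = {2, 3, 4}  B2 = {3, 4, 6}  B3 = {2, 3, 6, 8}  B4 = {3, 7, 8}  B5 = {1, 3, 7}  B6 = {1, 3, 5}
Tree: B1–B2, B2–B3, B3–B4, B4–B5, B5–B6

No — bags containing vertex 2 are not connected in the tree.

A tree decomposition must satisfy three properties: every vertex lies in some bag; for every edge, both endpoints lie together in some bag; and for every vertex, the bags containing it form a connected subtree. Here bags containing vertex 2 are not connected in the tree, so the decomposition is invalid.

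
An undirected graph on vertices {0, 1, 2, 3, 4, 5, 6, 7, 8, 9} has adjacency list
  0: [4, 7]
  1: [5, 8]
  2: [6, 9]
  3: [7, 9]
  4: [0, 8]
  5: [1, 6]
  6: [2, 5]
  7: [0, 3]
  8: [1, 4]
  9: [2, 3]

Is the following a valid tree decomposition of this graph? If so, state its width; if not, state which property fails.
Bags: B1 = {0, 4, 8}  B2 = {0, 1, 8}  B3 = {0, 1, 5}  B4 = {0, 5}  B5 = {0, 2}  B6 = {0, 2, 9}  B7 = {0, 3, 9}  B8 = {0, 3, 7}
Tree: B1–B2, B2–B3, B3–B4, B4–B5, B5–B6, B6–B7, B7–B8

No — vertex 6 appears in no bag.

A tree decomposition must satisfy three properties: every vertex lies in some bag; for every edge, both endpoints lie together in some bag; and for every vertex, the bags containing it form a connected subtree. Here vertex 6 appears in no bag, so the decomposition is invalid.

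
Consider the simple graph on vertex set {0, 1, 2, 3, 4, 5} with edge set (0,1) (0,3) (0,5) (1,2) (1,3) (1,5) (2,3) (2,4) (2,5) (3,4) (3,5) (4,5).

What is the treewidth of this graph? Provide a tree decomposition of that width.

Treewidth 3.
One optimal decomposition is:
Bags: B1 = {1, 2, 3, 5}  B2 = {2, 3, 4, 5}  B3 = {0, 1, 3, 5}
Tree: B1–B2, B1–B3

The largest bag has 4 vertices, giving width 3; this decomposition certifies tw(G) ≤ 3. For the lower bound, the 4 vertices {0, 1, 3, 5} are pairwise adjacent, and any tree decomposition puts a clique entirely inside one bag — forcing width ≥ 3. Hence tw(G) = 3 exactly.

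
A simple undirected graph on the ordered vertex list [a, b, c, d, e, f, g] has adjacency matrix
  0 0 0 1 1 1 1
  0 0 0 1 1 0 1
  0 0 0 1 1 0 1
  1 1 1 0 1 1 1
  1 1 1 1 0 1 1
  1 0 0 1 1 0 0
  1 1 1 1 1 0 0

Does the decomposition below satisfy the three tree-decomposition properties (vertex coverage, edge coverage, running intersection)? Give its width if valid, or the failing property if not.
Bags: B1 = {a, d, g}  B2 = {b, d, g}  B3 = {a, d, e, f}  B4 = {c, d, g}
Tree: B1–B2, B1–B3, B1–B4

No — edge (e,g) lies in no bag.

A tree decomposition must satisfy three properties: every vertex lies in some bag; for every edge, both endpoints lie together in some bag; and for every vertex, the bags containing it form a connected subtree. Here edge (e,g) lies in no bag, so the decomposition is invalid.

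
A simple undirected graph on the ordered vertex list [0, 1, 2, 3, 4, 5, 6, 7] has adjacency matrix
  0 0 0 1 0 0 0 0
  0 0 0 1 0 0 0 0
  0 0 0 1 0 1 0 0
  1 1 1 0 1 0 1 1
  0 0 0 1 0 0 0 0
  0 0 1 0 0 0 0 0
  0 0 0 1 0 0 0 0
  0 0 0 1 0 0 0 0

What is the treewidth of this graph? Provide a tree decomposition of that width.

Treewidth 1.
One optimal decomposition is:
Bags: B1 = {2, 3}  B2 = {3, 7}  B3 = {3, 4}  B4 = {3, 6}  B5 = {2, 5}  B6 = {1, 3}  B7 = {0, 3}
Tree: B1–B2, B2–B3, B2–B4, B1–B5, B2–B6, B6–B7

Every bag has size at most 2, so the width is 2 − 1 = 1 and tw(G) ≤ 1. Any graph with an edge has treewidth ≥ 1, and G has the edge 2–3. Hence tw(G) = 1 exactly.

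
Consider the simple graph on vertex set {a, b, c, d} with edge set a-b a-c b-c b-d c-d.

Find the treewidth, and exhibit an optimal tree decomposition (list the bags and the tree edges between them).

Every bag has size at most 3, so the width is 3 − 1 = 2 and tw(G) ≤ 2. For the lower bound, the 3 vertices {b, c, d} are pairwise adjacent, and any tree decomposition puts a clique entirely inside one bag — forcing width ≥ 2. The upper and lower bounds meet at 2, so that is the treewidth.

Treewidth 2.
One optimal decomposition is:
Bags: B1 = {b, c, d}  B2 = {a, b, c}
Tree: B1–B2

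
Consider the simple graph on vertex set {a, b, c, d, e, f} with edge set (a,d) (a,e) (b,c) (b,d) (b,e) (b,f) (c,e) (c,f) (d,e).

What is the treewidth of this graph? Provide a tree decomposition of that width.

The largest bag has 3 vertices, giving width 2; this decomposition certifies tw(G) ≤ 2. Conversely, {a, d, e} is a clique of size 3, and the vertices of any clique must share a bag in every tree decomposition; so some bag has ≥ 3 vertices and tw(G) ≥ 2. Therefore the treewidth is 2.

Treewidth 2.
One such decomposition:
Bags: B1 = {b, c, e}  B2 = {b, d, e}  B3 = {b, c, f}  B4 = {a, d, e}
Tree: B1–B2, B1–B3, B2–B4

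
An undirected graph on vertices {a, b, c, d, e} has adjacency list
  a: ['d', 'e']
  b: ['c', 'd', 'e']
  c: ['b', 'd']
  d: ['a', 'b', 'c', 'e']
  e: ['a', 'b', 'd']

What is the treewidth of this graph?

2

A width-2 tree decomposition is:
Bags: B1 = {a, d, e}  B2 = {b, d, e}  B3 = {b, c, d}
Tree: B1–B2, B2–B3
The largest bag has 3 vertices, giving width 2; this decomposition certifies tw(G) ≤ 2. On the other hand G contains the 3-clique {a, d, e}. A clique must lie in a single bag of any decomposition, so no decomposition can have width below 2. Hence tw(G) = 2 exactly.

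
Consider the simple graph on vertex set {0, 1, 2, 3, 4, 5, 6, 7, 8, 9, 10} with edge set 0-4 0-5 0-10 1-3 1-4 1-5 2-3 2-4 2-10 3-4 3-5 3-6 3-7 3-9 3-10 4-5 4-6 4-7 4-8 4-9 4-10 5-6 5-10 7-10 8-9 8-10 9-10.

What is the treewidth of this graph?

3

A width-3 tree decomposition is:
Bags: B1 = {1, 3, 4, 5}  B2 = {3, 4, 5, 10}  B3 = {3, 4, 5, 6}  B4 = {0, 4, 5, 10}  B5 = {3, 4, 7, 10}  B6 = {2, 3, 4, 10}  B7 = {3, 4, 9, 10}  B8 = {4, 8, 9, 10}
Tree: B1–B2, B2–B3, B2–B4, B2–B5, B2–B6, B6–B7, B7–B8
Every bag has size at most 4, so the width is 4 − 1 = 3 and tw(G) ≤ 3. Conversely, {0, 4, 5, 10} is a clique of size 4, and the vertices of any clique must share a bag in every tree decomposition; so some bag has ≥ 4 vertices and tw(G) ≥ 3. Therefore the treewidth is 3.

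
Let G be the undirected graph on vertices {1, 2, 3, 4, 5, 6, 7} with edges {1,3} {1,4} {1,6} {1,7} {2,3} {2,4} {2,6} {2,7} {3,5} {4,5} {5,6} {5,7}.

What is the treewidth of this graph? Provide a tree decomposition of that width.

Treewidth 3.
Bags: B1 = {1, 2, 5, 6}  B2 = {1, 2, 4, 5}  B3 = {1, 2, 5, 7}  B4 = {1, 2, 3, 5}
Tree: B1–B2, B2–B3, B3–B4

The largest bag has 4 vertices, giving width 3; this decomposition certifies tw(G) ≤ 3. For the lower bound: the 4 vertex sets {1,6}, {2,4}, {5}, {7} are disjoint, each induces a connected subgraph, and every pair is joined by at least one edge of G. Contracting each set to a single vertex therefore yields K_{4} as a minor, and since treewidth is minor-monotone, tw(G) ≥ tw(K_{4}) = 3. The upper and lower bounds meet at 3, so that is the treewidth.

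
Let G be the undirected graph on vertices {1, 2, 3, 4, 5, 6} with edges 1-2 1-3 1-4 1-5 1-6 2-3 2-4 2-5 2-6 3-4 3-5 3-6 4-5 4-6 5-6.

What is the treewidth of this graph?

5

A width-5 tree decomposition is:
Bags: B1 = {1, 2, 3, 4, 5, 6}
Tree: (single bag)
A single bag containing all 6 vertices is trivially a valid decomposition of width 5. For the lower bound, the 6 vertices {1, 2, 3, 4, 5, 6} are pairwise adjacent, and any tree decomposition puts a clique entirely inside one bag — forcing width ≥ 5. Therefore the treewidth is 5.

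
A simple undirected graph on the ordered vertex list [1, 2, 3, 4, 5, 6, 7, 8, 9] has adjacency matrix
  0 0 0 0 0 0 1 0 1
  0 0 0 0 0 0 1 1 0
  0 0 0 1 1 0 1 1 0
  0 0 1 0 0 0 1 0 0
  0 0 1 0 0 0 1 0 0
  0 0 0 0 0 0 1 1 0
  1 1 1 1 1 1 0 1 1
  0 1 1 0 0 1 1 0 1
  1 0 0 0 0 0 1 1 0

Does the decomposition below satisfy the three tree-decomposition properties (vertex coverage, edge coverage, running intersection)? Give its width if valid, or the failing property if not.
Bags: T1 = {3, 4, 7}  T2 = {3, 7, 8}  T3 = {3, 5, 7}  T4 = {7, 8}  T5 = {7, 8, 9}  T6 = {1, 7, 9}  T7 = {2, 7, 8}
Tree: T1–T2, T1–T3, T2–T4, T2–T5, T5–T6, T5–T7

No — vertex 6 appears in no bag.

A tree decomposition must satisfy three properties: every vertex lies in some bag; for every edge, both endpoints lie together in some bag; and for every vertex, the bags containing it form a connected subtree. Here vertex 6 appears in no bag, so the decomposition is invalid.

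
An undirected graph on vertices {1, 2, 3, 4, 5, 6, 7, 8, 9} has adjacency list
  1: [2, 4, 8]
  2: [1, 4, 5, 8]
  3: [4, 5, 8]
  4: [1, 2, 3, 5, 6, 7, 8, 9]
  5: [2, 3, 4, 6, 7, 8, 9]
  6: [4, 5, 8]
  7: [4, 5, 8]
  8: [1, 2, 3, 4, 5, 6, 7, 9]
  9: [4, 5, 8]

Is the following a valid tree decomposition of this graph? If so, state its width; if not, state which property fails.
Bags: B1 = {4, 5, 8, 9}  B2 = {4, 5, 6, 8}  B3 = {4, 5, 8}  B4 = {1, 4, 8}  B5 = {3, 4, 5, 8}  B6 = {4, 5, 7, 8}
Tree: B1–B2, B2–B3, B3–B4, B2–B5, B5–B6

A tree decomposition must satisfy three properties: every vertex lies in some bag; for every edge, both endpoints lie together in some bag; and for every vertex, the bags containing it form a connected subtree. Here vertex 2 appears in no bag, so the decomposition is invalid.

No — vertex 2 appears in no bag.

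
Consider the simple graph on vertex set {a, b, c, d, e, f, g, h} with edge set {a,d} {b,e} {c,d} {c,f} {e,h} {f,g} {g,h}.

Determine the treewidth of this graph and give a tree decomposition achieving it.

Treewidth 1.
Bags: B1 = {b, e}  B2 = {e, h}  B3 = {g, h}  B4 = {f, g}  B5 = {c, f}  B6 = {c, d}  B7 = {a, d}
Tree: B1–B2, B2–B3, B3–B4, B4–B5, B5–B6, B6–B7

Each bag holds 2 vertices, so the decomposition has width 1, which upper-bounds the treewidth. G has an edge, so its treewidth is at least 1. Hence tw(G) = 1 exactly.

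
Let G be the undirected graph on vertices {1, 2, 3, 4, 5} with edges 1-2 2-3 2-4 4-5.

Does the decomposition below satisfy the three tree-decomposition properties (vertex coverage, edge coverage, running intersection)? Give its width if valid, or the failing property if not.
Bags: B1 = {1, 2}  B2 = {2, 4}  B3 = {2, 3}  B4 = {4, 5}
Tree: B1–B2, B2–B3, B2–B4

Yes; width 1.

Every vertex of G appears in some bag (union = {1, 2, 3, 4, 5}); every edge is covered by a bag; and for each vertex v the set of bags containing v is connected in the bag tree. The decomposition is therefore valid. The largest bag has 2 vertices, so the width is 1.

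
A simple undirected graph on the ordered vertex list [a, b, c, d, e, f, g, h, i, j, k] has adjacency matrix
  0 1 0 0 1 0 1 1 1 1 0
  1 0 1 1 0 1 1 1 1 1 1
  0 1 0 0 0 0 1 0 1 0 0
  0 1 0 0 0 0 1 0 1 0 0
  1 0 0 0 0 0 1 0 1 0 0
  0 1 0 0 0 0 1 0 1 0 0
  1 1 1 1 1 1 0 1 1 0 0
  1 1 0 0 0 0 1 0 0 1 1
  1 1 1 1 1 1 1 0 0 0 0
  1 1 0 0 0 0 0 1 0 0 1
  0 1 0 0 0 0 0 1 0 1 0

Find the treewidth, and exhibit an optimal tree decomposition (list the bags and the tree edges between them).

Treewidth 3.
One such decomposition:
Bags: B1 = {a, b, h, j}  B2 = {a, b, g, h}  B3 = {a, b, g, i}  B4 = {b, h, j, k}  B5 = {b, c, g, i}  B6 = {a, e, g, i}  B7 = {b, f, g, i}  B8 = {b, d, g, i}
Tree: B1–B2, B2–B3, B1–B4, B3–B5, B3–B6, B3–B7, B5–B8

Every bag has size at most 4, so the width is 4 − 1 = 3 and tw(G) ≤ 3. Conversely, {a, e, g, i} is a clique of size 4, and the vertices of any clique must share a bag in every tree decomposition; so some bag has ≥ 4 vertices and tw(G) ≥ 3. Combining the bounds, tw(G) = 3.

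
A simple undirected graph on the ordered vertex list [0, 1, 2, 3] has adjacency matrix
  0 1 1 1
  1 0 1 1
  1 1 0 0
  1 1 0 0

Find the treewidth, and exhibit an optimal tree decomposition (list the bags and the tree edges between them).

Each bag holds 3 vertices, so the decomposition has width 2, which upper-bounds the treewidth. Conversely, {0, 1, 2} is a clique of size 3, and the vertices of any clique must share a bag in every tree decomposition; so some bag has ≥ 3 vertices and tw(G) ≥ 2. The upper and lower bounds meet at 2, so that is the treewidth.

Treewidth 2.
One optimal decomposition is:
Bags: B1 = {0, 1, 3}  B2 = {0, 1, 2}
Tree: B1–B2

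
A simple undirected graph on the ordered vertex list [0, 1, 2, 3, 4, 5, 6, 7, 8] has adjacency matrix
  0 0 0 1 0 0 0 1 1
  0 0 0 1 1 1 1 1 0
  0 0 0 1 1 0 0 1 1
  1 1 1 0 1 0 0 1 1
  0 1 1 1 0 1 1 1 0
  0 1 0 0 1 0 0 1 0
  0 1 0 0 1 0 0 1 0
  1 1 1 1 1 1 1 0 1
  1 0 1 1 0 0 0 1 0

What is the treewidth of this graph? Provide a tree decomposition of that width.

Every bag has size at most 4, so the width is 4 − 1 = 3 and tw(G) ≤ 3. For the lower bound, the 4 vertices {0, 3, 7, 8} are pairwise adjacent, and any tree decomposition puts a clique entirely inside one bag — forcing width ≥ 3. Combining the bounds, tw(G) = 3.

Treewidth 3.
One such decomposition:
Bags: B1 = {1, 4, 6, 7}  B2 = {1, 3, 4, 7}  B3 = {1, 4, 5, 7}  B4 = {2, 3, 4, 7}  B5 = {2, 3, 7, 8}  B6 = {0, 3, 7, 8}
Tree: B1–B2, B2–B3, B2–B4, B4–B5, B5–B6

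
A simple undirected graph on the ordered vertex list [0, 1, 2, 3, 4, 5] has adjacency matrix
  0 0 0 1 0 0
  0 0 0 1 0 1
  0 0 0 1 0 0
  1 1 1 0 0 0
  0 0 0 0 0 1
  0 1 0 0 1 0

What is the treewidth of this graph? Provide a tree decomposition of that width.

Treewidth 1.
One such decomposition:
Bags: B1 = {1, 5}  B2 = {4, 5}  B3 = {1, 3}  B4 = {2, 3}  B5 = {0, 3}
Tree: B1–B2, B1–B3, B3–B4, B4–B5

Every bag has size at most 2, so the width is 2 − 1 = 1 and tw(G) ≤ 1. Since G has at least one edge (e.g. 5–1), it is not an edgeless graph, so tw(G) ≥ 1. Therefore the treewidth is 1.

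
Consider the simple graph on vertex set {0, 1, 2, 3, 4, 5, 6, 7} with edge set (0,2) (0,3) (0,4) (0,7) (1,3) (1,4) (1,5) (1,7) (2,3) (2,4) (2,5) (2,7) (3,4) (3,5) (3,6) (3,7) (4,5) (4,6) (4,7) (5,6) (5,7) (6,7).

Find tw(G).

A width-4 tree decomposition is:
Bags: B1 = {3, 4, 5, 6, 7}  B2 = {1, 3, 4, 5, 7}  B3 = {2, 3, 4, 5, 7}  B4 = {0, 2, 3, 4, 7}
Tree: B1–B2, B1–B3, B3–B4
Every bag has size at most 5, so the width is 5 − 1 = 4 and tw(G) ≤ 4. For the lower bound, the 5 vertices {0, 2, 3, 4, 7} are pairwise adjacent, and any tree decomposition puts a clique entirely inside one bag — forcing width ≥ 4. The upper and lower bounds meet at 4, so that is the treewidth.

4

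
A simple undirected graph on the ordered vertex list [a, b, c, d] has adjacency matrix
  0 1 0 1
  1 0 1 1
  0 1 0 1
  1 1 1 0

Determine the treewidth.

A width-2 tree decomposition is:
Bags: B1 = {a, b, d}  B2 = {b, c, d}
Tree: B1–B2
The largest bag has 3 vertices, giving width 2; this decomposition certifies tw(G) ≤ 2. On the other hand G contains the 3-clique {b, c, d}. A clique must lie in a single bag of any decomposition, so no decomposition can have width below 2. Combining the bounds, tw(G) = 2.

2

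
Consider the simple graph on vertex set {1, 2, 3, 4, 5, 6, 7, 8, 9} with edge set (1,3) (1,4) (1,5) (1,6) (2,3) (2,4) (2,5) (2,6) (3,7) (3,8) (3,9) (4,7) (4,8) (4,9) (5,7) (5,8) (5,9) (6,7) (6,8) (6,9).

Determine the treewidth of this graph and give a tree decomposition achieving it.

Treewidth 4.
One such decomposition:
Bags: B1 = {3, 4, 5, 6, 9}  B2 = {1, 3, 4, 5, 6}  B3 = {2, 3, 4, 5, 6}  B4 = {3, 4, 5, 6, 7}  B5 = {3, 4, 5, 6, 8}
Tree: B1–B2, B2–B3, B3–B4, B4–B5

Every bag has size at most 5, so the width is 5 − 1 = 4 and tw(G) ≤ 4. For the lower bound: the 5 vertex sets {6,9}, {1,3}, {2,4}, {5}, {7} are disjoint, each induces a connected subgraph, and every pair is joined by at least one edge of G. Contracting each set to a single vertex therefore yields K_{5} as a minor, and since treewidth is minor-monotone, tw(G) ≥ tw(K_{5}) = 4. Hence tw(G) = 4 exactly.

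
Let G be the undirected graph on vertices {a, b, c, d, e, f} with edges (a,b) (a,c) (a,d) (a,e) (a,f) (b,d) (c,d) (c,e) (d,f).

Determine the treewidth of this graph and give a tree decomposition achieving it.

Treewidth 2.
Bags: B1 = {a, b, d}  B2 = {a, c, d}  B3 = {a, c, e}  B4 = {a, d, f}
Tree: B1–B2, B2–B3, B1–B4

Each bag holds 3 vertices, so the decomposition has width 2, which upper-bounds the treewidth. For the lower bound, the 3 vertices {a, c, d} are pairwise adjacent, and any tree decomposition puts a clique entirely inside one bag — forcing width ≥ 2. Combining the bounds, tw(G) = 2.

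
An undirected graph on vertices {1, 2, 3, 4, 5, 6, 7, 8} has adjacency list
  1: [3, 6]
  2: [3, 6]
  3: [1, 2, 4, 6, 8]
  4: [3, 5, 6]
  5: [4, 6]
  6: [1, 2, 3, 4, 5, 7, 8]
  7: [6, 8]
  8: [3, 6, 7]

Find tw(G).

2

A width-2 tree decomposition is:
Bags: B1 = {1, 3, 6}  B2 = {3, 4, 6}  B3 = {3, 6, 8}  B4 = {6, 7, 8}  B5 = {4, 5, 6}  B6 = {2, 3, 6}
Tree: B1–B2, B1–B3, B3–B4, B2–B5, B1–B6
Each bag holds 3 vertices, so the decomposition has width 2, which upper-bounds the treewidth. On the other hand G contains the 3-clique {3, 6, 8}. A clique must lie in a single bag of any decomposition, so no decomposition can have width below 2. Hence tw(G) = 2 exactly.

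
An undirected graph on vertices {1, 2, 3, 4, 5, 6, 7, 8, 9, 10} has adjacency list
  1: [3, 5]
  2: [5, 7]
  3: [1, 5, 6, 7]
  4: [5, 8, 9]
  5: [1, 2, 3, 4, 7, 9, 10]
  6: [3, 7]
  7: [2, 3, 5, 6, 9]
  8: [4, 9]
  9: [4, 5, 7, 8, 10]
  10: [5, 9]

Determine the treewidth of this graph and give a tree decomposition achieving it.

Treewidth 2.
One optimal decomposition is:
Bags: B1 = {4, 5, 9}  B2 = {5, 7, 9}  B3 = {3, 5, 7}  B4 = {4, 8, 9}  B5 = {3, 6, 7}  B6 = {1, 3, 5}  B7 = {5, 9, 10}  B8 = {2, 5, 7}
Tree: B1–B2, B2–B3, B1–B4, B3–B5, B3–B6, B2–B7, B2–B8

The largest bag has 3 vertices, giving width 2; this decomposition certifies tw(G) ≤ 2. For the lower bound, the 3 vertices {4, 8, 9} are pairwise adjacent, and any tree decomposition puts a clique entirely inside one bag — forcing width ≥ 2. Therefore the treewidth is 2.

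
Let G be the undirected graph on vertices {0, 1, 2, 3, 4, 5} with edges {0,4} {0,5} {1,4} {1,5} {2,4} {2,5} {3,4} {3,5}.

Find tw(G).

2

A width-2 tree decomposition is:
Bags: B1 = {0, 4, 5}  B2 = {1, 4, 5}  B3 = {2, 4, 5}  B4 = {3, 4, 5}
Tree: B1–B2, B2–B3, B3–B4
Every bag has size at most 3, so the width is 3 − 1 = 2 and tw(G) ≤ 2. For the lower bound, G contains the cycle 5–0–4–1–5, so G is not a forest; only forests have treewidth ≤ 1, hence tw(G) ≥ 2. Combining the bounds, tw(G) = 2.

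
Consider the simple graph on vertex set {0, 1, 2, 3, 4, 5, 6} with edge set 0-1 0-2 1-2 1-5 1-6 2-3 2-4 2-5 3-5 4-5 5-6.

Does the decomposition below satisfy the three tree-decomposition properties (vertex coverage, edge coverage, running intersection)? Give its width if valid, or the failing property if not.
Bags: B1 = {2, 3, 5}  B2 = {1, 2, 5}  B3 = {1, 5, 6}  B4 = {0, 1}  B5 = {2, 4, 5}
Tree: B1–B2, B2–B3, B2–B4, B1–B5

A tree decomposition must satisfy three properties: every vertex lies in some bag; for every edge, both endpoints lie together in some bag; and for every vertex, the bags containing it form a connected subtree. Here edge (2,0) lies in no bag, so the decomposition is invalid.

No — edge (2,0) lies in no bag.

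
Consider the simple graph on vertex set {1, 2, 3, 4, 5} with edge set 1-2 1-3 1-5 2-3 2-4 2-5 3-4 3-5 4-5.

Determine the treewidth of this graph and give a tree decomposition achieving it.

Treewidth 3.
Bags: B1 = {2, 3, 4, 5}  B2 = {1, 2, 3, 5}
Tree: B1–B2

The largest bag has 4 vertices, giving width 3; this decomposition certifies tw(G) ≤ 3. On the other hand G contains the 4-clique {1, 2, 3, 5}. A clique must lie in a single bag of any decomposition, so no decomposition can have width below 3. Hence tw(G) = 3 exactly.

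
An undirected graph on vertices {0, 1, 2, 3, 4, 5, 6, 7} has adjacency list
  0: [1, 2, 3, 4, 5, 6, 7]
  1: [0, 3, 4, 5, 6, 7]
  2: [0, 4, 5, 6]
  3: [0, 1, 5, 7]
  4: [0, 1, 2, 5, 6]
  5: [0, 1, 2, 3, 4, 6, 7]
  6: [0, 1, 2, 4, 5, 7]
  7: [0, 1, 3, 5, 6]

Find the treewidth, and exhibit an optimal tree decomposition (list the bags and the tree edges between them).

Treewidth 4.
One such decomposition:
Bags: B1 = {0, 2, 4, 5, 6}  B2 = {0, 1, 4, 5, 6}  B3 = {0, 1, 5, 6, 7}  B4 = {0, 1, 3, 5, 7}
Tree: B1–B2, B2–B3, B3–B4

The largest bag has 5 vertices, giving width 4; this decomposition certifies tw(G) ≤ 4. For the lower bound, the 5 vertices {0, 1, 3, 5, 7} are pairwise adjacent, and any tree decomposition puts a clique entirely inside one bag — forcing width ≥ 4. Therefore the treewidth is 4.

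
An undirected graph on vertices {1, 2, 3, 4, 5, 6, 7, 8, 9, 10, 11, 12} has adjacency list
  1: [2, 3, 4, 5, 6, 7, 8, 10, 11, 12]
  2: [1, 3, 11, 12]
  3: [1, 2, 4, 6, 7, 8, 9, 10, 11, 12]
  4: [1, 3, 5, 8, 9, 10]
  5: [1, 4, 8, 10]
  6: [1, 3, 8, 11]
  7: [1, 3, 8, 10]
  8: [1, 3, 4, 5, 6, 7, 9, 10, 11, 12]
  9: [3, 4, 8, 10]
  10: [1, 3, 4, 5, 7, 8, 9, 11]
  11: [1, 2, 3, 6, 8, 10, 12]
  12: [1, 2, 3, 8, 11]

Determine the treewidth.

A width-4 tree decomposition is:
Bags: B1 = {1, 3, 8, 10, 11}  B2 = {1, 3, 8, 11, 12}  B3 = {1, 3, 6, 8, 11}  B4 = {1, 3, 4, 8, 10}  B5 = {1, 3, 7, 8, 10}  B6 = {3, 4, 8, 9, 10}  B7 = {1, 2, 3, 11, 12}  B8 = {1, 4, 5, 8, 10}
Tree: B1–B2, B1–B3, B1–B4, B4–B5, B4–B6, B2–B7, B4–B8
The largest bag has 5 vertices, giving width 4; this decomposition certifies tw(G) ≤ 4. On the other hand G contains the 5-clique {1, 3, 8, 10, 11}. A clique must lie in a single bag of any decomposition, so no decomposition can have width below 4. Hence tw(G) = 4 exactly.

4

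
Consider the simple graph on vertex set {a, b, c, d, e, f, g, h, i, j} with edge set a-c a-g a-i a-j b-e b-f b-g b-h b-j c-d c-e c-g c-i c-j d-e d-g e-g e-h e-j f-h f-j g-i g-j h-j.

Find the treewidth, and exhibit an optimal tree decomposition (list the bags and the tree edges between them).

Every bag has size at most 4, so the width is 4 − 1 = 3 and tw(G) ≤ 3. For the lower bound, the 4 vertices {c, d, e, g} are pairwise adjacent, and any tree decomposition puts a clique entirely inside one bag — forcing width ≥ 3. Therefore the treewidth is 3.

Treewidth 3.
Bags: B1 = {a, c, g, j}  B2 = {c, e, g, j}  B3 = {b, e, g, j}  B4 = {c, d, e, g}  B5 = {b, e, h, j}  B6 = {a, c, g, i}  B7 = {b, f, h, j}
Tree: B1–B2, B2–B3, B2–B4, B3–B5, B1–B6, B5–B7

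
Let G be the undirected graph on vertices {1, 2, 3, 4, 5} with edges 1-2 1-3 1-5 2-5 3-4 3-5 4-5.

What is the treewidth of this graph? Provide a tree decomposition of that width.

Treewidth 2.
One optimal decomposition is:
Bags: B1 = {1, 2, 5}  B2 = {1, 3, 5}  B3 = {3, 4, 5}
Tree: B1–B2, B2–B3

Each bag holds 3 vertices, so the decomposition has width 2, which upper-bounds the treewidth. On the other hand G contains the 3-clique {1, 2, 5}. A clique must lie in a single bag of any decomposition, so no decomposition can have width below 2. Hence tw(G) = 2 exactly.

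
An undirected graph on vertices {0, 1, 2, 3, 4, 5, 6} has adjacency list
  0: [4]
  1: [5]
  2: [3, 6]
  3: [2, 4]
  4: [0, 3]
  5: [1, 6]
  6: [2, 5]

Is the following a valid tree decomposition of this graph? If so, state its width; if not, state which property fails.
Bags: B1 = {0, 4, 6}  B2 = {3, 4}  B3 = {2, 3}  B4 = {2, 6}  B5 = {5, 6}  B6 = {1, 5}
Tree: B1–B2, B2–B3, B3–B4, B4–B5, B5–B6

No — bags containing vertex 6 are not connected in the tree.

A tree decomposition must satisfy three properties: every vertex lies in some bag; for every edge, both endpoints lie together in some bag; and for every vertex, the bags containing it form a connected subtree. Here bags containing vertex 6 are not connected in the tree, so the decomposition is invalid.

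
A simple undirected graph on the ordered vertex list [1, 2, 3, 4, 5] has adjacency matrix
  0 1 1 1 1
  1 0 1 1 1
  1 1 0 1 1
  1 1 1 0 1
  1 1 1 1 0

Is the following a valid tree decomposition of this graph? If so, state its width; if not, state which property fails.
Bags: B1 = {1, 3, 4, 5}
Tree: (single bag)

A tree decomposition must satisfy three properties: every vertex lies in some bag; for every edge, both endpoints lie together in some bag; and for every vertex, the bags containing it form a connected subtree. Here vertex 2 appears in no bag, so the decomposition is invalid.

No — vertex 2 appears in no bag.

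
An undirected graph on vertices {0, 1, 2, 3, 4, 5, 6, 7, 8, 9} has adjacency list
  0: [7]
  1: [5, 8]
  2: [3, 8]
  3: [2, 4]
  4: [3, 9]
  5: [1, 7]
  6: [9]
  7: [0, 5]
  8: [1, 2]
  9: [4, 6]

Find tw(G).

A width-1 tree decomposition is:
Bags: B1 = {6, 9}  B2 = {4, 9}  B3 = {3, 4}  B4 = {2, 3}  B5 = {2, 8}  B6 = {1, 8}  B7 = {1, 5}  B8 = {5, 7}  B9 = {0, 7}
Tree: B1–B2, B2–B3, B3–B4, B4–B5, B5–B6, B6–B7, B7–B8, B8–B9
The largest bag has 2 vertices, giving width 1; this decomposition certifies tw(G) ≤ 1. Any graph with an edge has treewidth ≥ 1, and G has the edge 6–9. Therefore the treewidth is 1.

1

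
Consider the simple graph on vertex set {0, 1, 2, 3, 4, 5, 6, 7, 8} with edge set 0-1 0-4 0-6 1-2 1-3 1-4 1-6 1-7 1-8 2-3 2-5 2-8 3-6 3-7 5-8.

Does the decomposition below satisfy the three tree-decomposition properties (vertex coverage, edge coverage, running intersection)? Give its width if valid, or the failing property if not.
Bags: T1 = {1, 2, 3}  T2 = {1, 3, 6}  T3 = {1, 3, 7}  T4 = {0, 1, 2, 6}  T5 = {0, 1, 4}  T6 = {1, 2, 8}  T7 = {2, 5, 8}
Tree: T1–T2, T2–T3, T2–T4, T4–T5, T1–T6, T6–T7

No — bags containing vertex 2 are not connected in the tree.

A tree decomposition must satisfy three properties: every vertex lies in some bag; for every edge, both endpoints lie together in some bag; and for every vertex, the bags containing it form a connected subtree. Here bags containing vertex 2 are not connected in the tree, so the decomposition is invalid.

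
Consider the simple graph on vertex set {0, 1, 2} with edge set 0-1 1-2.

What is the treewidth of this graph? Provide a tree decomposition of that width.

Each bag holds 2 vertices, so the decomposition has width 1, which upper-bounds the treewidth. G has an edge, so its treewidth is at least 1. The upper and lower bounds meet at 1, so that is the treewidth.

Treewidth 1.
Bags: B1 = {0, 1}  B2 = {1, 2}
Tree: B1–B2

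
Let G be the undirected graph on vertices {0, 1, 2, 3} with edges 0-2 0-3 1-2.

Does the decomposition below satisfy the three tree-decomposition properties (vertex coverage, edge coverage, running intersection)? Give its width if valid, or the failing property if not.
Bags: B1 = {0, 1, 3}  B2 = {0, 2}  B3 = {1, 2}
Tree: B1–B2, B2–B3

No — bags containing vertex 1 are not connected in the tree.

A tree decomposition must satisfy three properties: every vertex lies in some bag; for every edge, both endpoints lie together in some bag; and for every vertex, the bags containing it form a connected subtree. Here bags containing vertex 1 are not connected in the tree, so the decomposition is invalid.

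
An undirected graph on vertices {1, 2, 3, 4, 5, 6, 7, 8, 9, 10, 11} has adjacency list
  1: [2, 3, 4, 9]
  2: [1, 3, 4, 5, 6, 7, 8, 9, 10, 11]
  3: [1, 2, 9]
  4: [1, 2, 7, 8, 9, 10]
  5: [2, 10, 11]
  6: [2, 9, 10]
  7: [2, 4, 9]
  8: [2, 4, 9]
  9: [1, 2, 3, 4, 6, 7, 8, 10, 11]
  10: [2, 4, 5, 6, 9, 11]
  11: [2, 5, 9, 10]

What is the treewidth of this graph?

A width-3 tree decomposition is:
Bags: B1 = {1, 2, 4, 9}  B2 = {1, 2, 3, 9}  B3 = {2, 4, 7, 9}  B4 = {2, 4, 9, 10}  B5 = {2, 9, 10, 11}  B6 = {2, 6, 9, 10}  B7 = {2, 5, 10, 11}  B8 = {2, 4, 8, 9}
Tree: B1–B2, B1–B3, B1–B4, B4–B5, B4–B6, B5–B7, B1–B8
The largest bag has 4 vertices, giving width 3; this decomposition certifies tw(G) ≤ 3. On the other hand G contains the 4-clique {2, 9, 10, 11}. A clique must lie in a single bag of any decomposition, so no decomposition can have width below 3. Therefore the treewidth is 3.

3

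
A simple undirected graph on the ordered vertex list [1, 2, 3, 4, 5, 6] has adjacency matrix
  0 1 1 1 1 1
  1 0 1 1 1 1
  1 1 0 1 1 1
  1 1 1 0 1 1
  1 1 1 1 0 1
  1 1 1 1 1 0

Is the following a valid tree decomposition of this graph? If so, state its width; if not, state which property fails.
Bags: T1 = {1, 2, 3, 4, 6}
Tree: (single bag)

No — vertex 5 appears in no bag.

A tree decomposition must satisfy three properties: every vertex lies in some bag; for every edge, both endpoints lie together in some bag; and for every vertex, the bags containing it form a connected subtree. Here vertex 5 appears in no bag, so the decomposition is invalid.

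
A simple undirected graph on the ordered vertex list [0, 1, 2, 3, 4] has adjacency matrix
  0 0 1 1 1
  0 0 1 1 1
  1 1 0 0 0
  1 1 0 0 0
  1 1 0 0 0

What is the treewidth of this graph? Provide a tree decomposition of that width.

Treewidth 2.
One such decomposition:
Bags: B1 = {0, 1, 2}  B2 = {0, 1, 4}  B3 = {0, 1, 3}
Tree: B1–B2, B2–B3

Every bag has size at most 3, so the width is 3 − 1 = 2 and tw(G) ≤ 2. The edges 0–2–1–4–0 form a cycle, so G is not a tree and its treewidth is at least 2. Combining the bounds, tw(G) = 2.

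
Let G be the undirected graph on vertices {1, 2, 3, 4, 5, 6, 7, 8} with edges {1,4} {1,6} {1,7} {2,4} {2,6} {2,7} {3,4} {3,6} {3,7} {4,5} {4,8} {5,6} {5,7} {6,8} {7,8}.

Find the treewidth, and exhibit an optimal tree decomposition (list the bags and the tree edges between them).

The largest bag has 4 vertices, giving width 3; this decomposition certifies tw(G) ≤ 3. For the lower bound: the 4 vertex sets {5,7}, {3,6}, {4}, {2} are disjoint, each induces a connected subgraph, and every pair is joined by at least one edge of G. Contracting each set to a single vertex therefore yields K_{4} as a minor, and since treewidth is minor-monotone, tw(G) ≥ tw(K_{4}) = 3. The upper and lower bounds meet at 3, so that is the treewidth.

Treewidth 3.
One optimal decomposition is:
Bags: B1 = {4, 5, 6, 7}  B2 = {3, 4, 6, 7}  B3 = {2, 4, 6, 7}  B4 = {1, 4, 6, 7}  B5 = {4, 6, 7, 8}
Tree: B1–B2, B2–B3, B3–B4, B4–B5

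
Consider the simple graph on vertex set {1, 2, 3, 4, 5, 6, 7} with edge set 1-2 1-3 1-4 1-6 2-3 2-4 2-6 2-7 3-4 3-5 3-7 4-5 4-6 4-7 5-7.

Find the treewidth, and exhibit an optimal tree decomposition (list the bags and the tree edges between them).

Treewidth 3.
One optimal decomposition is:
Bags: B1 = {1, 2, 3, 4}  B2 = {2, 3, 4, 7}  B3 = {1, 2, 4, 6}  B4 = {3, 4, 5, 7}
Tree: B1–B2, B1–B3, B2–B4

Each bag holds 4 vertices, so the decomposition has width 3, which upper-bounds the treewidth. Conversely, {1, 2, 3, 4} is a clique of size 4, and the vertices of any clique must share a bag in every tree decomposition; so some bag has ≥ 4 vertices and tw(G) ≥ 3. Therefore the treewidth is 3.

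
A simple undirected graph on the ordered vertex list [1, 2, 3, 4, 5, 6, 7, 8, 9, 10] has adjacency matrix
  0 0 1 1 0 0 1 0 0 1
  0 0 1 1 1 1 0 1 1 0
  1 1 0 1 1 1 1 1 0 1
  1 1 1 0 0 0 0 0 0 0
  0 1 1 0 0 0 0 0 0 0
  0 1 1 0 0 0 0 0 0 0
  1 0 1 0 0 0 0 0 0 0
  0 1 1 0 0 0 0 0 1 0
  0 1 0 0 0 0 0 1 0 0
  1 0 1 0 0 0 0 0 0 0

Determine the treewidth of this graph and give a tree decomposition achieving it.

Every bag has size at most 3, so the width is 3 − 1 = 2 and tw(G) ≤ 2. On the other hand G contains the 3-clique {2, 8, 9}. A clique must lie in a single bag of any decomposition, so no decomposition can have width below 2. Hence tw(G) = 2 exactly.

Treewidth 2.
Bags: B1 = {2, 3, 4}  B2 = {2, 3, 5}  B3 = {1, 3, 4}  B4 = {2, 3, 8}  B5 = {2, 8, 9}  B6 = {1, 3, 10}  B7 = {2, 3, 6}  B8 = {1, 3, 7}
Tree: B1–B2, B1–B3, B1–B4, B4–B5, B3–B6, B4–B7, B3–B8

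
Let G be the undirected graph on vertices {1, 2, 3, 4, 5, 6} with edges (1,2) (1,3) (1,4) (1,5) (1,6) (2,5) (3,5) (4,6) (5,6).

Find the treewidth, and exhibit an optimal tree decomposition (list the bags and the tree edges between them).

Treewidth 2.
Bags: B1 = {1, 2, 5}  B2 = {1, 3, 5}  B3 = {1, 5, 6}  B4 = {1, 4, 6}
Tree: B1–B2, B2–B3, B3–B4

Every bag has size at most 3, so the width is 3 − 1 = 2 and tw(G) ≤ 2. Conversely, {1, 4, 6} is a clique of size 3, and the vertices of any clique must share a bag in every tree decomposition; so some bag has ≥ 3 vertices and tw(G) ≥ 2. Therefore the treewidth is 2.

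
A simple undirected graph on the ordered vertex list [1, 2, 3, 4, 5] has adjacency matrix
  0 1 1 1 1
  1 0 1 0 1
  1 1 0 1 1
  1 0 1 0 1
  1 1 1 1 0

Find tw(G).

A width-3 tree decomposition is:
Bags: B1 = {1, 2, 3, 5}  B2 = {1, 3, 4, 5}
Tree: B1–B2
The largest bag has 4 vertices, giving width 3; this decomposition certifies tw(G) ≤ 3. On the other hand G contains the 4-clique {1, 2, 3, 5}. A clique must lie in a single bag of any decomposition, so no decomposition can have width below 3. Hence tw(G) = 3 exactly.

3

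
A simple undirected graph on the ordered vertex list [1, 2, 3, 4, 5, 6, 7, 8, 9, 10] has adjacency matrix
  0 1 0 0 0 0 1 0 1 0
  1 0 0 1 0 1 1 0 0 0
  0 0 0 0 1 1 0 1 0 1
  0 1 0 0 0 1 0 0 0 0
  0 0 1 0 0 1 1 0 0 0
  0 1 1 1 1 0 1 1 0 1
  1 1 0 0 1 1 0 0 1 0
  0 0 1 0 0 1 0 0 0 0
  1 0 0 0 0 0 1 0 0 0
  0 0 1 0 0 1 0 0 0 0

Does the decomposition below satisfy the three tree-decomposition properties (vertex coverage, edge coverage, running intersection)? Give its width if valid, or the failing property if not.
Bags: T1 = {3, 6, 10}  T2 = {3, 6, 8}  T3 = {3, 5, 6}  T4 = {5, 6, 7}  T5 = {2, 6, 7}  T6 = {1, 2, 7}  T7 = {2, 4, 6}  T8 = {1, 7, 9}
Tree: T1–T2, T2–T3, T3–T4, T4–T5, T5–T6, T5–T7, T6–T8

Every vertex of G appears in some bag (union = {1, 2, 3, 4, 5, 6, 7, 8, 9, 10}); every edge is covered by a bag; and for each vertex v the set of bags containing v is connected in the bag tree. The decomposition is therefore valid. The largest bag has 3 vertices, so the width is 2.

Yes; width 2.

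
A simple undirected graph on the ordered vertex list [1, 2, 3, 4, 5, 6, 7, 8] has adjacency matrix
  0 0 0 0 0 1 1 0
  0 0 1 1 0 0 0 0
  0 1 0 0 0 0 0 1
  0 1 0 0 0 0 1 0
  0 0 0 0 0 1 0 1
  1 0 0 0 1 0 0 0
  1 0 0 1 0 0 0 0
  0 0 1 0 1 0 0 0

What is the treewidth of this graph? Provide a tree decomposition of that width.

Treewidth 2.
Bags: B1 = {2, 3, 4}  B2 = {3, 4, 7}  B3 = {1, 3, 7}  B4 = {1, 3, 6}  B5 = {3, 5, 6}  B6 = {3, 5, 8}
Tree: B1–B2, B2–B3, B3–B4, B4–B5, B5–B6

The largest bag has 3 vertices, giving width 2; this decomposition certifies tw(G) ≤ 2. The edges 3–2–4–7–1–6–5–8–3 form a cycle, so G is not a tree and its treewidth is at least 2. Combining the bounds, tw(G) = 2.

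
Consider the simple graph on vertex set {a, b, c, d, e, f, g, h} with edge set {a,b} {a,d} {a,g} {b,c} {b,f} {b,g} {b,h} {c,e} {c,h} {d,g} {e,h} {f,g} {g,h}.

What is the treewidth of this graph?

A width-2 tree decomposition is:
Bags: B1 = {a, b, g}  B2 = {b, g, h}  B3 = {b, c, h}  B4 = {b, f, g}  B5 = {c, e, h}  B6 = {a, d, g}
Tree: B1–B2, B2–B3, B2–B4, B3–B5, B1–B6
Each bag holds 3 vertices, so the decomposition has width 2, which upper-bounds the treewidth. For the lower bound, the 3 vertices {a, d, g} are pairwise adjacent, and any tree decomposition puts a clique entirely inside one bag — forcing width ≥ 2. Hence tw(G) = 2 exactly.

2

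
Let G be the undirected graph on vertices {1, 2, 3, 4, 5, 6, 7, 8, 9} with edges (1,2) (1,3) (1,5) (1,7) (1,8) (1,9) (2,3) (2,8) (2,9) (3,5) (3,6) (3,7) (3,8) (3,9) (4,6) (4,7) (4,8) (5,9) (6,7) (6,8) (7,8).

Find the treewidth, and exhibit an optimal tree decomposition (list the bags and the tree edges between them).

Each bag holds 4 vertices, so the decomposition has width 3, which upper-bounds the treewidth. For the lower bound, the 4 vertices {1, 2, 3, 8} are pairwise adjacent, and any tree decomposition puts a clique entirely inside one bag — forcing width ≥ 3. The upper and lower bounds meet at 3, so that is the treewidth.

Treewidth 3.
One optimal decomposition is:
Bags: B1 = {3, 6, 7, 8}  B2 = {4, 6, 7, 8}  B3 = {1, 3, 7, 8}  B4 = {1, 2, 3, 8}  B5 = {1, 2, 3, 9}  B6 = {1, 3, 5, 9}
Tree: B1–B2, B1–B3, B3–B4, B4–B5, B5–B6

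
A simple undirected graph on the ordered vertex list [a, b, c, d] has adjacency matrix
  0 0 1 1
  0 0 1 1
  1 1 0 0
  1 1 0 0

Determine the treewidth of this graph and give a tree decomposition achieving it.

Treewidth 2.
One such decomposition:
Bags: B1 = {a, b, d}  B2 = {a, b, c}
Tree: B1–B2

Each bag holds 3 vertices, so the decomposition has width 2, which upper-bounds the treewidth. Since a–d–b–c–a is a cycle in G, G is not acyclic. Forests are exactly the graphs of treewidth ≤ 1, so tw(G) ≥ 2. Therefore the treewidth is 2.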